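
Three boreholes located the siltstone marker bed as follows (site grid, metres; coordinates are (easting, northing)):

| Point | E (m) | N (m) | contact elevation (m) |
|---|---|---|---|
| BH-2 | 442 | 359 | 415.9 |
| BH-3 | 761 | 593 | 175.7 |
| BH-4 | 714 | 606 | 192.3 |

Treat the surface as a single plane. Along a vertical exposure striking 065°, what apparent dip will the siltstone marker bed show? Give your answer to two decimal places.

30.39°

Let the plane be z = a·E + b·N + c.
BH-3−BH-2: 319a + 234b = −240.2;  BH-4−BH-2: 272a + 247b = −223.6.
Solving gives a = −0.46266, b = −0.39577.
Unit vector along 065° is (sin 65°, cos 65°) = (0.9063, 0.4226).
Slope in that direction = a·(0.9063) + b·(0.4226) = −0.58657.
Apparent dip = arctan|0.58657| = 30.39° (true dip is 31.3°, so apparent ≤ true as expected).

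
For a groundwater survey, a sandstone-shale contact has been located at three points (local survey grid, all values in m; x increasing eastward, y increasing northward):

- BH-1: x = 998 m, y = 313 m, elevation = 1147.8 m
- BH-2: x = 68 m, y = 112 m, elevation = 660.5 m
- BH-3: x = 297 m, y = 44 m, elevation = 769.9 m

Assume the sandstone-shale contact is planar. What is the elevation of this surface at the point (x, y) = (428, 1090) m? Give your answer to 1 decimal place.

Let the plane be z = a·x + b·y + c.
BH-2−BH-1: −930a − 201b = −487.3;  BH-3−BH-1: −701a − 269b = −377.9.
Solving gives a = 0.504496, b = 0.090142.
Then c = 1147.8 − a·998 − b·313 = 616.10.
At (428, 1090): z = 215.9 + 98.3 + 616.10 = 930.3 m.

930.3 m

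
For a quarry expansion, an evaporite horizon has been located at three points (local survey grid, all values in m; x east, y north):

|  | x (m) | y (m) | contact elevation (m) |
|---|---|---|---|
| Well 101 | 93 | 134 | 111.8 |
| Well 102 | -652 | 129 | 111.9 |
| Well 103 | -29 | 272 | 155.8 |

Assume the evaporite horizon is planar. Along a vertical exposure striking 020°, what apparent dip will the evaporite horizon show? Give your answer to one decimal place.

16.5°

Two edge vectors: Well 101→Well 102 = (-745, -5, 0.1), Well 101→Well 103 = (-122, 138, 44).
Normal n = (Well 101→Well 102) × (Well 101→Well 103) = (-233.8, 32767.8, -103420).
So ∂z/∂x = −n_x/n_z = −0.00226 and ∂z/∂y = −n_y/n_z = 0.31684.
Unit vector along 020° is (sin 20°, cos 20°) = (0.3420, 0.9397).
Slope in that direction = a·(0.3420) + b·(0.9397) = 0.29696.
Apparent dip = arctan|0.29696| = 16.5° (true dip is 17.6°, so apparent ≤ true as expected).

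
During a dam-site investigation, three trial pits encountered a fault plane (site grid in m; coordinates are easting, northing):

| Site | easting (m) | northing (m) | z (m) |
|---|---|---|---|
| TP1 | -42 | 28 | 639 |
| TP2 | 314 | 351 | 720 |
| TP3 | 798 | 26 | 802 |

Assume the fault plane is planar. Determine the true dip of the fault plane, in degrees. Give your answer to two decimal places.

11.18°

Two edge vectors: TP1→TP2 = (356, 323, 81), TP1→TP3 = (840, -2, 163).
Normal n = (TP1→TP2) × (TP1→TP3) = (52811, 10012, -272032).
So ∂z/∂easting = −n_x/n_z = 0.19414 and ∂z/∂northing = −n_y/n_z = 0.03680.
Gradient magnitude |∇z| = √(a² + b²) = √(0.03769 + 0.00135) = 0.19759.
True dip = arctan(0.19759) = 11.18°, dipping toward W (azimuth ≈ 259°).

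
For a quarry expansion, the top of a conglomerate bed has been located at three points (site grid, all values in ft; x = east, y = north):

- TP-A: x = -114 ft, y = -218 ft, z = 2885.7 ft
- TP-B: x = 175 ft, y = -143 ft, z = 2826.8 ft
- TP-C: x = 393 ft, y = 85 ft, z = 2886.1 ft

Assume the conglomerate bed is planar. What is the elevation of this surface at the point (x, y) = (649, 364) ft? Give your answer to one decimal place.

2962.5 ft

Two edge vectors: TP-A→TP-B = (289, 75, -58.9), TP-A→TP-C = (507, 303, 0.4).
Normal n = (TP-A→TP-B) × (TP-A→TP-C) = (17876.7, -29977.9, 49542).
So ∂z/∂x = −n_x/n_z = −0.36084 and ∂z/∂y = −n_y/n_z = 0.60510.
Intercept c from TP-A: 2885.7 − 41.14 + 131.91 = 2976.48.
At (649, 364): z = −234.2 + 220.3 + 2976.48 = 2962.5 ft.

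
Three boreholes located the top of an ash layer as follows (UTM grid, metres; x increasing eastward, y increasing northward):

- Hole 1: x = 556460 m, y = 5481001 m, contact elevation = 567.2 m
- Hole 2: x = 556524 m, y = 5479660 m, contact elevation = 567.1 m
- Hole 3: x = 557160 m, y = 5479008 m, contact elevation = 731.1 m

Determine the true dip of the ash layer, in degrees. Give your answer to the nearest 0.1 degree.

Let the plane be z = a·x + b·y + c.
Hole 2−Hole 1: 64a − 1341b = −0.1;  Hole 3−Hole 1: 700a − 1993b = 163.9.
Solving gives a = 0.27121, b = 0.01302.
Gradient magnitude |∇z| = √(a² + b²) = √(0.07355 + 0.00017) = 0.27152.
True dip = arctan(0.27152) = 15.2°, dipping toward W (azimuth ≈ 267°).

15.2°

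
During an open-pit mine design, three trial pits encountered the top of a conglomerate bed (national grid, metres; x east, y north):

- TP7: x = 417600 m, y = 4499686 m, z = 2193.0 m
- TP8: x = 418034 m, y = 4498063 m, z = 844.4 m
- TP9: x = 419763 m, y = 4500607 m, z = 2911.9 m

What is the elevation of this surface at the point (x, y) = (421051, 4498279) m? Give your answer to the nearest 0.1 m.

964.7 m

Two edge vectors: TP7→TP8 = (434, -1623, -1348.6), TP7→TP9 = (2163, 921, 718.9).
Normal n = (TP7→TP8) × (TP7→TP9) = (75285.9, -3229024.4, 3910263).
So ∂z/∂x = −n_x/n_z = −0.019253411 and ∂z/∂y = −n_y/n_z = 0.825781898.
Intercept c from TP7: 2193 + 8040.22 − 3715759.24 = −3705526.02.
At (421051, 4498279): z = −8106.7 + 3714597.4 − 3705526.02 = 964.7 m.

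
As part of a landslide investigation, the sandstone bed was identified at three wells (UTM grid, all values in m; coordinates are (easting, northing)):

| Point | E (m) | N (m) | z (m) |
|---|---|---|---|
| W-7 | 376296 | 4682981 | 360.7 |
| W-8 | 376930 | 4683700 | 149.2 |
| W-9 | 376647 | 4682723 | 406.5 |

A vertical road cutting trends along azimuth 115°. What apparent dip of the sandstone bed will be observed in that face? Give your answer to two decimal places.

3.31°

Let the plane be z = a·E + b·N + c.
W-8−W-7: 634a + 719b = −211.5;  W-9−W-7: 351a − 258b = 45.8.
Solving gives a = −0.05202, b = −0.24829.
Unit vector along 115° is (sin 115°, cos 115°) = (0.9063, -0.4226).
Slope in that direction = a·(0.9063) + b·(-0.4226) = 0.05779.
Apparent dip = arctan|0.05779| = 3.31° (true dip is 14.2°, so apparent ≤ true as expected).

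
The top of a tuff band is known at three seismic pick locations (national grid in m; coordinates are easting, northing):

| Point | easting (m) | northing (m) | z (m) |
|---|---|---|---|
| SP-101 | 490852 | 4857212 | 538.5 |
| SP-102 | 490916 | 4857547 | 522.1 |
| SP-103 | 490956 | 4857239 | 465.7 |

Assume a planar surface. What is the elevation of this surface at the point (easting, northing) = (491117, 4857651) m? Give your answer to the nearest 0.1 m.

Let the plane be z = a·easting + b·northing + c.
SP-102−SP-101: 64a + 335b = −16.4;  SP-103−SP-101: 104a + 27b = −72.8.
Solving gives a = −0.723157768, b = 0.089200290.
Then c = 538.5 − a·490852 − b·4857212 = −77762.78.
At (491117, 4857651): z = −355155.1 + 433303.9 − 77762.78 = 386.0 m.

386.0 m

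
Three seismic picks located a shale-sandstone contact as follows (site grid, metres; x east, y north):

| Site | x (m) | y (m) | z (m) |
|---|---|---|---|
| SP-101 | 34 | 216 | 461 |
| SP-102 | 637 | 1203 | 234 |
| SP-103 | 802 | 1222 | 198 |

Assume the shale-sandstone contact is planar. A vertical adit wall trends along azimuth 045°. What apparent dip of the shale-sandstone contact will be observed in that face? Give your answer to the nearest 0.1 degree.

Let the plane be z = a·x + b·y + c.
SP-102−SP-101: 603a + 987b = −227;  SP-103−SP-101: 768a + 1006b = −263.
Solving gives a = −0.20620, b = −0.10401.
Unit vector along 045° is (sin 45°, cos 45°) = (0.7071, 0.7071).
Slope in that direction = a·(0.7071) + b·(0.7071) = −0.21936.
Apparent dip = arctan|0.21936| = 12.4° (true dip is 13.0°, so apparent ≤ true as expected).

12.4°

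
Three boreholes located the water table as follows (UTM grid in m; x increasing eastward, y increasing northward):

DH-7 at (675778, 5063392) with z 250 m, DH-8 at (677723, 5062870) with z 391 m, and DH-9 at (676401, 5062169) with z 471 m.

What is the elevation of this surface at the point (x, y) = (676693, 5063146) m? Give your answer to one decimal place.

316.4 m

Let the plane be z = a·x + b·y + c.
DH-8−DH-7: 1945a − 522b = 141;  DH-9−DH-7: 623a − 1223b = 221.
Solving gives a = 0.027796540, b = −0.166543545.
Then c = 250 − a·675778 − b·5063392 = 824740.96.
At (676693, 5063146): z = 18809.7 − 843234.3 + 824740.96 = 316.4 m.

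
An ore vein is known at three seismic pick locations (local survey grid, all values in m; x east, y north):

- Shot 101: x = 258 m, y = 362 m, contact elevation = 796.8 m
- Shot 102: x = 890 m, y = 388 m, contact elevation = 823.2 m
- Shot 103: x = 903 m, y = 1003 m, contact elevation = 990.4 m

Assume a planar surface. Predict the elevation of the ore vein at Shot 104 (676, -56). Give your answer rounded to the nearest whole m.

696 m

Two edge vectors: Shot 101→Shot 102 = (632, 26, 26.4), Shot 101→Shot 103 = (645, 641, 193.6).
Normal n = (Shot 101→Shot 102) × (Shot 101→Shot 103) = (-11888.8, -105327.2, 388342).
So ∂z/∂x = −n_x/n_z = 0.03061 and ∂z/∂y = −n_y/n_z = 0.27122.
Intercept c from Shot 101: 796.8 − 7.90 − 98.18 = 690.72.
At (676, -56): z = 20.7 − 15.2 + 690.72 = 696.2 m.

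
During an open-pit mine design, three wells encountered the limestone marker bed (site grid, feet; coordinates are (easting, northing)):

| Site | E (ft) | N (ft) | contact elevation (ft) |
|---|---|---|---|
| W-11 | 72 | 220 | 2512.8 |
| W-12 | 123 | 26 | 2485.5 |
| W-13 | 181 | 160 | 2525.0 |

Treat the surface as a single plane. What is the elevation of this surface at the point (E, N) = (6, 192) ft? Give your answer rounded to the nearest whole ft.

Let the plane be z = a·E + b·N + c.
W-12−W-11: 51a − 194b = −27.3;  W-13−W-11: 109a − 60b = 12.2.
Solving gives a = 0.22143, b = 0.19893.
Then c = 2512.8 − a·72 − b·220 = 2453.09.
At (6, 192): z = 1.3 + 38.2 + 2453.09 = 2492.6 ft.

2493 ft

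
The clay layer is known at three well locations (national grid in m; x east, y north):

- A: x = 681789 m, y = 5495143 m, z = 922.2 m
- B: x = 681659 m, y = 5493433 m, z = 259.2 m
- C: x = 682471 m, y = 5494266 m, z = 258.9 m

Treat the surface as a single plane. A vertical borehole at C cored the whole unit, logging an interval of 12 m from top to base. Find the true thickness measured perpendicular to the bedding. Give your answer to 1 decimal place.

Two edge vectors: A→B = (-130, -1710, -663), A→C = (682, -877, -663.3).
Normal n = (A→B) × (A→C) = (552792, -538395, 1280230).
So ∂z/∂x = −n_x/n_z = −0.43179 and ∂z/∂y = −n_y/n_z = 0.42055.
|∇z| = √(a²+b²) = 0.60275, so dip δ = arctan(0.60275) = 31.08°.
True thickness = vertical thickness × cos δ = 12 × cos 31.08° = 10.3 m.

10.3 m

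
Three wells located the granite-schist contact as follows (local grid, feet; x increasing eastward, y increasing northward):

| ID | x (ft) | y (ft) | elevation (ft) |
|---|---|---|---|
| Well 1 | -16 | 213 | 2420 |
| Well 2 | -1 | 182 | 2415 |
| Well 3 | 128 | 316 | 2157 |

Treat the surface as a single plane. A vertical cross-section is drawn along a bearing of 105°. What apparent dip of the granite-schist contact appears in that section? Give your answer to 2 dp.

Let the plane be z = a·x + b·y + c.
Well 2−Well 1: 15a − 31b = −5;  Well 3−Well 1: 144a + 103b = −263.
Solving gives a = −1.44250, b = −0.53669.
Unit vector along 105° is (sin 105°, cos 105°) = (0.9659, -0.2588).
Slope in that direction = a·(0.9659) + b·(-0.2588) = −1.25444.
Apparent dip = arctan|1.25444| = 51.44° (true dip is 57.0°, so apparent ≤ true as expected).

51.44°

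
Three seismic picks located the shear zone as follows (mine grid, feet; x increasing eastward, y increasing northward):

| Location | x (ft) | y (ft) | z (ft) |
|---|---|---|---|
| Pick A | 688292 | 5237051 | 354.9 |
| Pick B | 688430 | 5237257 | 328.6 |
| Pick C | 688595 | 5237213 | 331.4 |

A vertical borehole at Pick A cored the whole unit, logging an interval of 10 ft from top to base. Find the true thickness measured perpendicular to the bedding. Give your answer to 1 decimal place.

9.9 ft

Let the plane be z = a·x + b·y + c.
Pick B−Pick A: 138a + 206b = −26.3;  Pick C−Pick A: 303a + 162b = −23.5.
Solving gives a = −0.01449, b = −0.11796.
|∇z| = √(a²+b²) = 0.11885, so dip δ = arctan(0.11885) = 6.78°.
True thickness = vertical thickness × cos δ = 10 × cos 6.78° = 9.9 ft.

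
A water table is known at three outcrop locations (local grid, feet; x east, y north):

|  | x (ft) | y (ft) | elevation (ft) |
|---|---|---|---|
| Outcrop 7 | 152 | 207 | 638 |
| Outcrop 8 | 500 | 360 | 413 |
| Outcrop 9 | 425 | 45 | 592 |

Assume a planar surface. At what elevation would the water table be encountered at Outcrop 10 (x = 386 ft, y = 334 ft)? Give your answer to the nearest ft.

476 ft

Let the plane be z = a·x + b·y + c.
Outcrop 8−Outcrop 7: 348a + 153b = −225;  Outcrop 9−Outcrop 7: 273a − 162b = −46.
Solving gives a = −0.44310, b = −0.46275.
Then c = 638 − a·152 − b·207 = 801.14.
At (386, 334): z = −171.0 − 154.6 + 801.14 = 475.5 ft.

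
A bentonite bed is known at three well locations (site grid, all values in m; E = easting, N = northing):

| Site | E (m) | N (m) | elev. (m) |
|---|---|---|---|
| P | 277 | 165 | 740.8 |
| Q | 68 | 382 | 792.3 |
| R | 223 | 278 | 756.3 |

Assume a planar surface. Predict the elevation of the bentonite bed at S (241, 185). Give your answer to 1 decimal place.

749.0 m

Two edge vectors: P→Q = (-209, 217, 51.5), P→R = (-54, 113, 15.5).
Normal n = (P→Q) × (P→R) = (-2456, 458.5, -11899).
So ∂z/∂E = −n_x/n_z = −0.20640 and ∂z/∂N = −n_y/n_z = 0.03853.
Intercept c from P: 740.8 + 57.17 − 6.36 = 791.62.
At (241, 185): z = −49.7 + 7.1 + 791.62 = 749.0 m.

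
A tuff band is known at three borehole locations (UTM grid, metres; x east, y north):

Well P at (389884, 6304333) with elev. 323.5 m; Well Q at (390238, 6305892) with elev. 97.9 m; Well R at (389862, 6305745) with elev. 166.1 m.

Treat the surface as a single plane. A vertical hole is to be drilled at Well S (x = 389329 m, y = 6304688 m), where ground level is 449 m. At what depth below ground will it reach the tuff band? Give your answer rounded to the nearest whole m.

90 m

Two edge vectors: Well P→Well Q = (354, 1559, -225.6), Well P→Well R = (-22, 1412, -157.4).
Normal n = (Well P→Well Q) × (Well P→Well R) = (73160.6, 60682.8, 534146).
So ∂z/∂x = −n_x/n_z = −0.13696742 and ∂z/∂y = −n_y/n_z = −0.11360714.
Intercept c from Well P: 323.5 + 53401.41 + 716217.25 = 769942.15.
At (389329, 6304688): z_contact = −53325.4 − 716257.6 + 769942.15 = 359.2 m.
Depth below ground = 449 − 359.2 = 90 m.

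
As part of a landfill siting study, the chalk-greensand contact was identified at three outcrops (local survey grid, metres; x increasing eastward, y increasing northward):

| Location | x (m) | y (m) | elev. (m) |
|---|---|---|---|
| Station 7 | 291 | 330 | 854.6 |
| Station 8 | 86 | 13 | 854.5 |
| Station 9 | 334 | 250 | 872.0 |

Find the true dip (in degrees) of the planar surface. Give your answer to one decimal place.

12.3°

Two edge vectors: Station 7→Station 8 = (-205, -317, -0.1), Station 7→Station 9 = (43, -80, 17.4).
Normal n = (Station 7→Station 8) × (Station 7→Station 9) = (-5523.8, 3562.7, 30031).
So ∂z/∂x = −n_x/n_z = 0.18394 and ∂z/∂y = −n_y/n_z = −0.11863.
Gradient magnitude |∇z| = √(a² + b²) = √(0.03383 + 0.01407) = 0.21888.
True dip = arctan(0.21888) = 12.3°, dipping toward WNW (azimuth ≈ 303°).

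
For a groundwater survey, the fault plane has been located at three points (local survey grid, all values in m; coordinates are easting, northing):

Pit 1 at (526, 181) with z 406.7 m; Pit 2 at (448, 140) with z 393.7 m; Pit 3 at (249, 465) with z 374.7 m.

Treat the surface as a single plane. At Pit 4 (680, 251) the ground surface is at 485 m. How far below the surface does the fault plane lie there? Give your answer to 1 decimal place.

53.0 m

Let the plane be z = a·easting + b·northing + c.
Pit 2−Pit 1: −78a − 41b = −13;  Pit 3−Pit 1: −277a + 284b = −32.
Solving gives a = 0.14933, b = 0.03298.
Then c = 406.7 − a·526 − b·181 = 322.18.
At (680, 251): z_contact = 101.55 + 8.28 + 322.18 = 432.01 m.
Depth below ground = 485 − 432.01 = 53.0 m.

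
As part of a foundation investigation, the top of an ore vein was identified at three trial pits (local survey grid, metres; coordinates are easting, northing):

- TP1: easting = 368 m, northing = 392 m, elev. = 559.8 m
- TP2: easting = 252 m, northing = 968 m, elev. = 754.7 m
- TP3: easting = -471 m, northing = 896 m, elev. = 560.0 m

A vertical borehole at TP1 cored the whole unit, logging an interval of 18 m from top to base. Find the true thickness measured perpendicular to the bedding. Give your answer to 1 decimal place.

16.4 m

Let the plane be z = a·easting + b·northing + c.
TP2−TP1: −116a + 576b = 194.9;  TP3−TP1: −839a + 504b = 0.2.
Solving gives a = 0.23097, b = 0.38488.
|∇z| = √(a²+b²) = 0.44886, so dip δ = arctan(0.44886) = 24.17°.
True thickness = vertical thickness × cos δ = 18 × cos 24.17° = 16.4 m.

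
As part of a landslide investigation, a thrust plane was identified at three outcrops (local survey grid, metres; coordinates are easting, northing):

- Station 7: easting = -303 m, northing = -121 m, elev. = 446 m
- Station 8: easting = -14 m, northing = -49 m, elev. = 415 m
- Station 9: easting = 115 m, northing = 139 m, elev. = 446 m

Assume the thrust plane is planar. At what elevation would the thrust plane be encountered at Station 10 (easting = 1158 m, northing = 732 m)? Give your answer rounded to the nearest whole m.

Let the plane be z = a·easting + b·northing + c.
Station 8−Station 7: 289a + 72b = −31;  Station 9−Station 7: 418a + 260b = 0.
Solving gives a = −0.17894, b = 0.28767.
Then c = 446 − a·-303 − b·-121 = 426.59.
At (1158, 732): z = −207.2 + 210.6 + 426.59 = 430.0 m.

430 m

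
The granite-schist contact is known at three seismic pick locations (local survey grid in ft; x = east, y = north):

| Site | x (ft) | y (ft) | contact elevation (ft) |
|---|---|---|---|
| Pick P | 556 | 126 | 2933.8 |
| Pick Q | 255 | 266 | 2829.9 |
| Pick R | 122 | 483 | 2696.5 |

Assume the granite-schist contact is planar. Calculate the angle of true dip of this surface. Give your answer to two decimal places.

Let the plane be z = a·x + b·y + c.
Pick Q−Pick P: −301a + 140b = −103.9;  Pick R−Pick P: −434a + 357b = −237.3.
Solving gives a = 0.08288, b = −0.56395.
Gradient magnitude |∇z| = √(a² + b²) = √(0.00687 + 0.31804) = 0.57001.
True dip = arctan(0.57001) = 29.68°, dipping toward N (azimuth ≈ 352°).

29.68°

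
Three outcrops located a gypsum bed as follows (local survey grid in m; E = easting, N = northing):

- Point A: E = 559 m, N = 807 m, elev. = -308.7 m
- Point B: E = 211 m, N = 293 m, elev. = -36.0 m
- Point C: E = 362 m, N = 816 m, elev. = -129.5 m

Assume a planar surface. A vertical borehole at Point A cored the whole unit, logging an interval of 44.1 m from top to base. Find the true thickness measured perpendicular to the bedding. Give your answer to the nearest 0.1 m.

32.6 m

Two edge vectors: Point A→Point B = (-348, -514, 272.7), Point A→Point C = (-197, 9, 179.2).
Normal n = (Point A→Point B) × (Point A→Point C) = (-94563.1, 8639.7, -104390).
So ∂z/∂E = −n_x/n_z = −0.90586 and ∂z/∂N = −n_y/n_z = 0.08276.
|∇z| = √(a²+b²) = 0.90964, so dip δ = arctan(0.90964) = 42.29°.
True thickness = vertical thickness × cos δ = 44.1 × cos 42.29° = 32.6 m.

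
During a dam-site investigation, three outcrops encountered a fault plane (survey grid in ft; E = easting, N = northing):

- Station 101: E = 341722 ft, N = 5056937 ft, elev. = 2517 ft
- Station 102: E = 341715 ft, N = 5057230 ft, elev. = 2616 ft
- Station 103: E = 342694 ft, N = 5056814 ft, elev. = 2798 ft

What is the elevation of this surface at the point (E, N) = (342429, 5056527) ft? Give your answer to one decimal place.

Two edge vectors: Station 101→Station 102 = (-7, 293, 99), Station 101→Station 103 = (972, -123, 281).
Normal n = (Station 101→Station 102) × (Station 101→Station 103) = (94510, 98195, -283935).
So ∂z/∂E = −n_x/n_z = 0.332857872 and ∂z/∂N = −n_y/n_z = 0.345836195.
Intercept c from Station 101: 2517 − 113744.86 − 1748871.85 = −1860099.71.
At (342429, 5056527): z = 113980.2 + 1748730.1 − 1860099.71 = 2610.5 ft.

2610.5 ft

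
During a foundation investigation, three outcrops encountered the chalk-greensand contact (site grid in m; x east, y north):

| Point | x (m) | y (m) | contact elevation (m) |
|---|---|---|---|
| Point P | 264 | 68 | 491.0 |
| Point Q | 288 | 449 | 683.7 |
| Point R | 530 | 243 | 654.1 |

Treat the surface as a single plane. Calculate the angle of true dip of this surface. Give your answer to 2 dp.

Let the plane be z = a·x + b·y + c.
Point Q−Point P: 24a + 381b = 192.7;  Point R−Point P: 266a + 175b = 163.1.
Solving gives a = 0.29253, b = 0.48735.
Gradient magnitude |∇z| = √(a² + b²) = √(0.08558 + 0.23751) = 0.56840.
True dip = arctan(0.56840) = 29.61°, dipping toward SSW (azimuth ≈ 211°).

29.61°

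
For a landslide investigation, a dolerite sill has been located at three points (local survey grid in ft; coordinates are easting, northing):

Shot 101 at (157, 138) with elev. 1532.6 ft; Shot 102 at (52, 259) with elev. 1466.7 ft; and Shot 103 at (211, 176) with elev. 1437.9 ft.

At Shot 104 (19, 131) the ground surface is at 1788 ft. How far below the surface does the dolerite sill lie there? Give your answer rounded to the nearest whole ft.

129 ft

Let the plane be z = a·easting + b·northing + c.
Shot 102−Shot 101: −105a + 121b = −65.9;  Shot 103−Shot 101: 54a + 38b = −94.7.
Solving gives a = −0.85086, b = −1.28298.
Then c = 1532.6 − a·157 − b·138 = 1843.24.
At (19, 131): z_contact = −16.2 − 168.1 + 1843.24 = 1659.0 ft.
Depth below ground = 1788 − 1659.0 = 129 ft.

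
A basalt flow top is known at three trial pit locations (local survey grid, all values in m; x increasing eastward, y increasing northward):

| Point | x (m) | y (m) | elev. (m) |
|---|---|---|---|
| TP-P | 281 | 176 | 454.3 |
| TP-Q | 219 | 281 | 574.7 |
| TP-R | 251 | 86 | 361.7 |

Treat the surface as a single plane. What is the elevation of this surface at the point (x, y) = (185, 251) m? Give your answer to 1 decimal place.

546.9 m

Let the plane be z = a·x + b·y + c.
TP-Q−TP-P: −62a + 105b = 120.4;  TP-R−TP-P: −30a − 90b = −92.6.
Solving gives a = −0.12749, b = 1.07139.
Then c = 454.3 − a·281 − b·176 = 301.56.
At (185, 251): z = −23.6 + 268.9 + 301.56 = 546.9 m.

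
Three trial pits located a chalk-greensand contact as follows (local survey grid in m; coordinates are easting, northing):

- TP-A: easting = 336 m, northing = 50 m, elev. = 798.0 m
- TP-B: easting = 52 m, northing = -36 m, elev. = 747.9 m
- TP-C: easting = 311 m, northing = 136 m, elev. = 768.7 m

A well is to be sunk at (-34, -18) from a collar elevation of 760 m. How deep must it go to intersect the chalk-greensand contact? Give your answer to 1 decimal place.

Let the plane be z = a·easting + b·northing + c.
TP-B−TP-A: −284a − 86b = −50.1;  TP-C−TP-A: −25a + 86b = −29.3.
Solving gives a = 0.25696, b = −0.26600.
Then c = 798 − a·336 − b·50 = 724.96.
At (-34, -18): z_contact = −8.74 + 4.79 + 724.96 = 721.01 m.
Depth below ground = 760 − 721.01 = 39.0 m.

39.0 m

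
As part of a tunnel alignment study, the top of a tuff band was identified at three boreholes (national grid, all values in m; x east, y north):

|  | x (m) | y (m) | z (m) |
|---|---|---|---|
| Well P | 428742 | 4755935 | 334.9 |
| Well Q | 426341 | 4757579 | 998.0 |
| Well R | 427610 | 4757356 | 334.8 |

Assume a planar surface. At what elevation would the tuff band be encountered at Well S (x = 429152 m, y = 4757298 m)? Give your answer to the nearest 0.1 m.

Let the plane be z = a·x + b·y + c.
Well Q−Well P: −2401a + 1644b = 663.1;  Well R−Well P: −1132a + 1421b = −0.1.
Solving gives a = −0.607700284, b = −0.484177847.
Then c = 334.9 − a·428742 − b·4755935 = 2563599.91.
At (429152, 4757298): z = −260795.8 − 2303378.3 + 2563599.91 = -574.2 m.

-574.2 m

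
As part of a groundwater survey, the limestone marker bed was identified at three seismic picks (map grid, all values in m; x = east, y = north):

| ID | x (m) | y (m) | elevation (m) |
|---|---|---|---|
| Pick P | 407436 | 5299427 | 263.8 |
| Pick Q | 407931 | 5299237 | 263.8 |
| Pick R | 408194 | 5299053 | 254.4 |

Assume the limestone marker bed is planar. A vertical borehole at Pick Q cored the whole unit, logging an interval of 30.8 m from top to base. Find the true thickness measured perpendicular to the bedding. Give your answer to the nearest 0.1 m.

Let the plane be z = a·x + b·y + c.
Pick Q−Pick P: 495a − 190b = 0;  Pick R−Pick P: 758a − 374b = −9.4.
Solving gives a = 0.04344, b = 0.11318.
|∇z| = √(a²+b²) = 0.12124, so dip δ = arctan(0.12124) = 6.91°.
True thickness = vertical thickness × cos δ = 30.8 × cos 6.91° = 30.6 m.

30.6 m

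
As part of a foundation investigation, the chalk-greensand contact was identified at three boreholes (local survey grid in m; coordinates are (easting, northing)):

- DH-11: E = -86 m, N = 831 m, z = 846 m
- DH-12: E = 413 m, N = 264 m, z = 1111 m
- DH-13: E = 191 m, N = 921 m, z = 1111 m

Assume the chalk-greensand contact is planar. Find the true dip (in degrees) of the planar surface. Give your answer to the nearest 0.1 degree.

42.3°

Let the plane be z = a·E + b·N + c.
DH-12−DH-11: 499a − 567b = 265;  DH-13−DH-11: 277a + 90b = 265.
Solving gives a = 0.86204, b = 0.29128.
Gradient magnitude |∇z| = √(a² + b²) = √(0.74311 + 0.08485) = 0.90992.
True dip = arctan(0.90992) = 42.3°, dipping toward WSW (azimuth ≈ 251°).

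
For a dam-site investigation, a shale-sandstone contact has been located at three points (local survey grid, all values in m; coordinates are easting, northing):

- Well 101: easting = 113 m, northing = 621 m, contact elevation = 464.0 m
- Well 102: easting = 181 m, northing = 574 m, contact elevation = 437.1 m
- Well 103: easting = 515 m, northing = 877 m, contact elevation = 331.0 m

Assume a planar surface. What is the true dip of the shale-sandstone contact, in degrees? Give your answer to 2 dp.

Let the plane be z = a·easting + b·northing + c.
Well 102−Well 101: 68a − 47b = −26.9;  Well 103−Well 101: 402a + 256b = −133.
Solving gives a = −0.36189, b = 0.04875.
Gradient magnitude |∇z| = √(a² + b²) = √(0.13097 + 0.00238) = 0.36516.
True dip = arctan(0.36516) = 20.06°, dipping toward E (azimuth ≈ 098°).

20.06°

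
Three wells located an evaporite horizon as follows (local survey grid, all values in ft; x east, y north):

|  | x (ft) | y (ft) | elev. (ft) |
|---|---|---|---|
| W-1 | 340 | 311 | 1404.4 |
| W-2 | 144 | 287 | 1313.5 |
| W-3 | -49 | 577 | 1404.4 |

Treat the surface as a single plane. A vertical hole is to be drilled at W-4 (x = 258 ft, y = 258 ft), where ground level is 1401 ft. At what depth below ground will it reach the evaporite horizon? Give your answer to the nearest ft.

59 ft

Two edge vectors: W-1→W-2 = (-196, -24, -90.9), W-1→W-3 = (-389, 266, 0).
Normal n = (W-1→W-2) × (W-1→W-3) = (24179.4, 35360.1, -61472).
So ∂z/∂x = −n_x/n_z = 0.39334 and ∂z/∂y = −n_y/n_z = 0.57522.
Intercept c from W-1: 1404.4 − 133.74 − 178.89 = 1091.77.
At (258, 258): z_contact = 101.5 + 148.4 + 1091.77 = 1341.7 ft.
Depth below ground = 1401 − 1341.7 = 59 ft.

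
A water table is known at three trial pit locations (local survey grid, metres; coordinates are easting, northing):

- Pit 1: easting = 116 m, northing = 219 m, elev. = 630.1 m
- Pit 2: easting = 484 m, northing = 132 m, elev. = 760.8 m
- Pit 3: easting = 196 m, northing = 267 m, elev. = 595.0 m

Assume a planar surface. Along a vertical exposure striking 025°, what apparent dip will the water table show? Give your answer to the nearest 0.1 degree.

38.8°

Two edge vectors: Pit 1→Pit 2 = (368, -87, 130.7), Pit 1→Pit 3 = (80, 48, -35.1).
Normal n = (Pit 1→Pit 2) × (Pit 1→Pit 3) = (-3219.9, 23372.8, 24624).
So ∂z/∂easting = −n_x/n_z = 0.13076 and ∂z/∂northing = −n_y/n_z = −0.94919.
Unit vector along 025° is (sin 25°, cos 25°) = (0.4226, 0.9063).
Slope in that direction = a·(0.4226) + b·(0.9063) = −0.80499.
Apparent dip = arctan|0.80499| = 38.8° (true dip is 43.8°, so apparent ≤ true as expected).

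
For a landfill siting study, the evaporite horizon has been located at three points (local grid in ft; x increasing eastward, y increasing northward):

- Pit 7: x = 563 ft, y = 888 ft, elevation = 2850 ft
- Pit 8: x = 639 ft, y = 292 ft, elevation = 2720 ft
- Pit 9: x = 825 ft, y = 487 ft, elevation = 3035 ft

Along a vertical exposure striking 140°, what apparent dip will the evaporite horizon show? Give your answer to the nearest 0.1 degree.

Two edge vectors: Pit 7→Pit 8 = (76, -596, -130), Pit 7→Pit 9 = (262, -401, 185).
Normal n = (Pit 7→Pit 8) × (Pit 7→Pit 9) = (-162390, -48120, 125676).
So ∂z/∂x = −n_x/n_z = 1.29213 and ∂z/∂y = −n_y/n_z = 0.38289.
Unit vector along 140° is (sin 140°, cos 140°) = (0.6428, -0.7660).
Slope in that direction = a·(0.6428) + b·(-0.7660) = 0.53726.
Apparent dip = arctan|0.53726| = 28.2° (true dip is 53.4°, so apparent ≤ true as expected).

28.2°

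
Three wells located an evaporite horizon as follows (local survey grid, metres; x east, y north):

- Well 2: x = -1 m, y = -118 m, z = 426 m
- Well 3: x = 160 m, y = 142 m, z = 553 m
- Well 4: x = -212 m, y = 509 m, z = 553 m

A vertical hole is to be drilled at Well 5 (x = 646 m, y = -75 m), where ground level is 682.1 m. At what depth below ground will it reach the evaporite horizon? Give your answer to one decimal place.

Let the plane be z = a·x + b·y + c.
Well 3−Well 2: 161a + 260b = 127;  Well 4−Well 2: −211a + 627b = 127.
Solving gives a = 0.29915, b = 0.30322.
Then c = 426 − a·-1 − b·-118 = 462.08.
At (646, -75): z_contact = 193.25 − 22.74 + 462.08 = 632.59 m.
Depth below ground = 682.1 − 632.59 = 49.5 m.

49.5 m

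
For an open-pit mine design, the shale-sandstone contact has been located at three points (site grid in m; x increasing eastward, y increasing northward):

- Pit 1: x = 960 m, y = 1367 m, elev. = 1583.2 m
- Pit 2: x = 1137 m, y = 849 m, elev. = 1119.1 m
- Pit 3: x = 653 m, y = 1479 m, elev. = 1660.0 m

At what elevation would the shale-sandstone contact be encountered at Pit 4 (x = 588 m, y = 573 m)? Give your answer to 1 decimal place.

Two edge vectors: Pit 1→Pit 2 = (177, -518, -464.1), Pit 1→Pit 3 = (-307, 112, 76.8).
Normal n = (Pit 1→Pit 2) × (Pit 1→Pit 3) = (12196.8, 128885.1, -139202).
So ∂z/∂x = −n_x/n_z = 0.087619 and ∂z/∂y = −n_y/n_z = 0.925885.
Intercept c from Pit 1: 1583.2 − 84.11 − 1265.69 = 233.40.
At (588, 573): z = 51.5 + 530.5 + 233.40 = 815.5 m.

815.5 m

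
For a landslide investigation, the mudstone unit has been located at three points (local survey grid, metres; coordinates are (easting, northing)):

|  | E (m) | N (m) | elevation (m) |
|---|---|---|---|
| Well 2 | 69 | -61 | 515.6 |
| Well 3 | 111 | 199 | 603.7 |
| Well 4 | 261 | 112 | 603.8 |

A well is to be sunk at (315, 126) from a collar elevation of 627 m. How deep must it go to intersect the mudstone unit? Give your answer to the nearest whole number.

Let the plane be z = a·E + b·N + c.
Well 3−Well 2: 42a + 260b = 88.1;  Well 4−Well 2: 192a + 173b = 88.2.
Solving gives a = 0.18030, b = 0.30972.
Then c = 515.6 − a·69 − b·-61 = 522.05.
At (315, 126): z_contact = 56.8 + 39.0 + 522.05 = 617.9 m.
Depth below ground = 627 − 617.9 = 9 m.

9 m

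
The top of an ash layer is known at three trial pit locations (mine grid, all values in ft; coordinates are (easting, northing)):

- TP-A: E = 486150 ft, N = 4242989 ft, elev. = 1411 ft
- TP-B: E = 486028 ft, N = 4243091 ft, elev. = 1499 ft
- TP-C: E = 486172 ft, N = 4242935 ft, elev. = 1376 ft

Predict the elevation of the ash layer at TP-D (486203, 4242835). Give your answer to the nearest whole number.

Let the plane be z = a·E + b·N + c.
TP-B−TP-A: −122a + 102b = 88;  TP-C−TP-A: 22a − 54b = −35.
Solving gives a = −0.27209945, b = 0.53729282.
Then c = 1411 − a·486150 − b·4242989 = −2146035.37.
At (486203, 4242835): z = −132295.6 + 2279644.8 − 2146035.37 = 1313.8 ft.

1314 ft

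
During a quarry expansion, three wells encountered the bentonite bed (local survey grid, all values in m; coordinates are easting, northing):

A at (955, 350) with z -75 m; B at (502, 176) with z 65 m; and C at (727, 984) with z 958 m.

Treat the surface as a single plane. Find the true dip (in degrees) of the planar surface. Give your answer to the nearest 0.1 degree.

Let the plane be z = a·easting + b·northing + c.
B−A: −453a − 174b = 140;  C−A: −228a + 634b = 1033.
Solving gives a = −0.82142, b = 1.33394.
Gradient magnitude |∇z| = √(a² + b²) = √(0.67474 + 1.77939) = 1.56656.
True dip = arctan(1.56656) = 57.4°, dipping toward SSE (azimuth ≈ 148°).

57.4°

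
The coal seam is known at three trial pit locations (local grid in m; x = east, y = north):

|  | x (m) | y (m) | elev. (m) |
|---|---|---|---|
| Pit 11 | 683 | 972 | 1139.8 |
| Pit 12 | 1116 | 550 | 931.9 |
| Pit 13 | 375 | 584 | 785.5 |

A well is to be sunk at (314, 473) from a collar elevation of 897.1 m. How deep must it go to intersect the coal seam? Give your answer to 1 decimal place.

206.7 m

Let the plane be z = a·x + b·y + c.
Pit 12−Pit 11: 433a − 422b = −207.9;  Pit 13−Pit 11: −308a − 388b = −354.3.
Solving gives a = 0.231054, b = 0.729731.
Then c = 1139.8 − a·683 − b·972 = 272.69.
At (314, 473): z_contact = 72.55 + 345.16 + 272.69 = 690.41 m.
Depth below ground = 897.1 − 690.41 = 206.7 m.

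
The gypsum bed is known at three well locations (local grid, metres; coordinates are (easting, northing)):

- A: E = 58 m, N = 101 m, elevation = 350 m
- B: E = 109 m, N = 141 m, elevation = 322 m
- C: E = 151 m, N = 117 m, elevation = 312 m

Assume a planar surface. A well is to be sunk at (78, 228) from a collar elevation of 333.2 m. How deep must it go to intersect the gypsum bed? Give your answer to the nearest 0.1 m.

Let the plane be z = a·E + b·N + c.
B−A: 51a + 40b = −28;  C−A: 93a + 16b = −38.
Solving gives a = −0.36915, b = −0.22934.
Then c = 350 − a·58 − b·101 = 394.57.
At (78, 228): z_contact = −28.79 − 52.29 + 394.57 = 313.49 m.
Depth below ground = 333.2 − 313.49 = 19.7 m.

19.7 m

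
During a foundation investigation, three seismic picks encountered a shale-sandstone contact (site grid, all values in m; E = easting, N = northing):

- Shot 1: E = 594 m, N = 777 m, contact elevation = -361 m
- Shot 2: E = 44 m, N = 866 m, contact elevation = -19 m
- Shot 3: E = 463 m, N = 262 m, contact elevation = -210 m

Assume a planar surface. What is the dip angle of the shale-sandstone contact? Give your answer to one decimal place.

Let the plane be z = a·E + b·N + c.
Shot 2−Shot 1: −550a + 89b = 342;  Shot 3−Shot 1: −131a − 515b = 151.
Solving gives a = −0.64281, b = −0.12969.
Gradient magnitude |∇z| = √(a² + b²) = √(0.41320 + 0.01682) = 0.65576.
True dip = arctan(0.65576) = 33.3°, dipping toward ENE (azimuth ≈ 079°).

33.3°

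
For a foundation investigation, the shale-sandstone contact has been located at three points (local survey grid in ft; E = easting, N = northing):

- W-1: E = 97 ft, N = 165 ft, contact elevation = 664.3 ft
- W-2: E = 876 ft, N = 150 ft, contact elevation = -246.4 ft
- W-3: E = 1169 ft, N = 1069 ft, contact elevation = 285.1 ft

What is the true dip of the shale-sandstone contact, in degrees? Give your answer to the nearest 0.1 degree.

Two edge vectors: W-1→W-2 = (779, -15, -910.7), W-1→W-3 = (1072, 904, -379.2).
Normal n = (W-1→W-2) × (W-1→W-3) = (828960.8, -680873.6, 720296).
So ∂z/∂E = −n_x/n_z = −1.15086 and ∂z/∂N = −n_y/n_z = 0.94527.
Gradient magnitude |∇z| = √(a² + b²) = √(1.32448 + 0.89353) = 1.48930.
True dip = arctan(1.48930) = 56.1°, dipping toward SE (azimuth ≈ 129°).

56.1°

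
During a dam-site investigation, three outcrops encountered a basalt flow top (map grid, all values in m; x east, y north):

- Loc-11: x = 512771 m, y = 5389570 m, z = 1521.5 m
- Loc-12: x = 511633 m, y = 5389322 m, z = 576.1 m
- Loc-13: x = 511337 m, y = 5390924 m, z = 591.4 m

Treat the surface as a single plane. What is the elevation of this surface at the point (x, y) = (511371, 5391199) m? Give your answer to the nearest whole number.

662 m

Two edge vectors: Loc-11→Loc-12 = (-1138, -248, -945.4), Loc-11→Loc-13 = (-1434, 1354, -930.1).
Normal n = (Loc-11→Loc-12) × (Loc-11→Loc-13) = (1510736.4, 297249.8, -1896484).
So ∂z/∂x = −n_x/n_z = 0.79659855 and ∂z/∂y = −n_y/n_z = 0.15673731.
Intercept c from Loc-11: 1521.5 − 408472.63 − 844746.70 = −1251697.84.
At (511371, 5391199): z = 407357.4 + 845002.0 − 1251697.84 = 661.6 m.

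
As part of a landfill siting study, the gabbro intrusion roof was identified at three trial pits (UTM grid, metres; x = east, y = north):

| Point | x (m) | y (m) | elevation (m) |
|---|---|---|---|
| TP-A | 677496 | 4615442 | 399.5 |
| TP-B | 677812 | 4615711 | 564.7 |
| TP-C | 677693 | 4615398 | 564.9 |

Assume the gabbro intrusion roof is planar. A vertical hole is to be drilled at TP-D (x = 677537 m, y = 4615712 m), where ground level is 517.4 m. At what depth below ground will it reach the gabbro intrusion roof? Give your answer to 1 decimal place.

165.8 m

Two edge vectors: TP-A→TP-B = (316, 269, 165.2), TP-A→TP-C = (197, -44, 165.4).
Normal n = (TP-A→TP-B) × (TP-A→TP-C) = (51761.4, -19722, -66897).
So ∂z/∂x = −n_x/n_z = 0.773747702 and ∂z/∂y = −n_y/n_z = −0.294811427.
Intercept c from TP-A: 399.5 − 524210.97 + 1360685.04 = 836873.57.
At (677537, 4615712): z_contact = 524242.70 − 1360764.64 + 836873.57 = 351.62 m.
Depth below ground = 517.4 − 351.62 = 165.8 m.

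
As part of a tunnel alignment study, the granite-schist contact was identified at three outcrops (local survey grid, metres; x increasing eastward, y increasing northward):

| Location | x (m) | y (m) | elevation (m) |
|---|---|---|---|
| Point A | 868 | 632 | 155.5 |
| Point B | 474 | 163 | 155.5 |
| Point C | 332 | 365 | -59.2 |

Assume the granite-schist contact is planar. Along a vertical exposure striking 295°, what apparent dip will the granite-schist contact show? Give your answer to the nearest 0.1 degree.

Two edge vectors: Point A→Point B = (-394, -469, 0), Point A→Point C = (-536, -267, -214.7).
Normal n = (Point A→Point B) × (Point A→Point C) = (100694.3, -84591.8, -146186).
So ∂z/∂x = −n_x/n_z = 0.68881 and ∂z/∂y = −n_y/n_z = −0.57866.
Unit vector along 295° is (sin 295°, cos 295°) = (-0.9063, 0.4226).
Slope in that direction = a·(-0.9063) + b·(0.4226) = −0.86883.
Apparent dip = arctan|0.86883| = 41.0° (true dip is 42.0°, so apparent ≤ true as expected).

41.0°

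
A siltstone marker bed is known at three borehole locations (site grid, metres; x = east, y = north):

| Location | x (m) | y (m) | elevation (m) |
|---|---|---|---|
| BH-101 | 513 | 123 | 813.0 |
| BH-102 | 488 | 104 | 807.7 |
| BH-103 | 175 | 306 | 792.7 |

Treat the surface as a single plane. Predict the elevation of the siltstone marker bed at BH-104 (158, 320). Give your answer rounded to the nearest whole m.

792 m

Two edge vectors: BH-101→BH-102 = (-25, -19, -5.3), BH-101→BH-103 = (-338, 183, -20.3).
Normal n = (BH-101→BH-102) × (BH-101→BH-103) = (1355.6, 1283.9, -10997).
So ∂z/∂x = −n_x/n_z = 0.12327 and ∂z/∂y = −n_y/n_z = 0.11675.
Intercept c from BH-101: 813 − 63.24 − 14.36 = 735.40.
At (158, 320): z = 19.5 + 37.4 + 735.40 = 792.2 m.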